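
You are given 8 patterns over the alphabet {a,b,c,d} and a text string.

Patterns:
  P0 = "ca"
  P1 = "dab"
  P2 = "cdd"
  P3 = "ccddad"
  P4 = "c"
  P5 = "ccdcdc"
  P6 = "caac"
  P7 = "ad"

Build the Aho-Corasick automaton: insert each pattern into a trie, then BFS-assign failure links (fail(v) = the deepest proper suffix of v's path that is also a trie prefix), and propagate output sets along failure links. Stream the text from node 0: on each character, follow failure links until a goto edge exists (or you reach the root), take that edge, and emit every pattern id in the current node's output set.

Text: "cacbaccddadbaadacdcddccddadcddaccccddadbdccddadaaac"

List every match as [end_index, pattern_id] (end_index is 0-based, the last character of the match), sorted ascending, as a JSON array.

Build automaton:
Trie nodes:
  n0 'ε': a→18 c→1 d→3
  n1 'c': a→2 c→8 d→6  ←P4
  n2 'ca': a→16  ←P0
  n3 'd': a→4
  n4 'da': b→5
  n5 'dab': ·  ←P1
  n6 'cd': d→7
  n7 'cdd': ·  ←P2
  n8 'cc': d→9
  n9 'ccd': c→13 d→10
  n10 'ccdd': a→11
  n11 'ccdda': d→12
  n12 'ccddad': ·  ←P3
  n13 'ccdc': d→14
  n14 'ccdcd': c→15
  n15 'ccdcdc': ·  ←P5
  n16 'caa': c→17
  n17 'caac': ·  ←P6
  n18 'a': d→19
  n19 'ad': ·  ←P7

Failure links (BFS by depth):
  fail(1) 'c': from fail(0)=0 chase 'c': 0 ⇒ 0;  out={4}∪out(0)={4}
  fail(3) 'd': from fail(0)=0 chase 'd': 0 ⇒ 0;  out=∅∪out(0)=∅
  fail(18) 'a': from fail(0)=0 chase 'a': 0 ⇒ 0;  out=∅∪out(0)=∅
  fail(2) 'ca': from fail(1)=0 chase 'a': 0 ⇒ 18;  out={0}∪out(18)={0}
  fail(4) 'da': from fail(3)=0 chase 'a': 0 ⇒ 18;  out=∅∪out(18)=∅
  fail(6) 'cd': from fail(1)=0 chase 'd': 0 ⇒ 3;  out=∅∪out(3)=∅
  fail(8) 'cc': from fail(1)=0 chase 'c': 0 ⇒ 1;  out=∅∪out(1)={4}
  fail(19) 'ad': from fail(18)=0 chase 'd': 0 ⇒ 3;  out={7}∪out(3)={7}
  fail(5) 'dab': from fail(4)=18 chase 'b': 18→0 ⇒ 0;  out={1}∪out(0)={1}
  fail(7) 'cdd': from fail(6)=3 chase 'd': 3→0 ⇒ 3;  out={2}∪out(3)={2}
  fail(9) 'ccd': from fail(8)=1 chase 'd': 1 ⇒ 6;  out=∅∪out(6)=∅
  fail(16) 'caa': from fail(2)=18 chase 'a': 18→0 ⇒ 18;  out=∅∪out(18)=∅
  fail(10) 'ccdd': from fail(9)=6 chase 'd': 6 ⇒ 7;  out=∅∪out(7)={2}
  fail(13) 'ccdc': from fail(9)=6 chase 'c': 6→3→0 ⇒ 1;  out=∅∪out(1)={4}
  fail(17) 'caac': from fail(16)=18 chase 'c': 18→0 ⇒ 1;  out={6}∪out(1)={4,6}
  fail(11) 'ccdda': from fail(10)=7 chase 'a': 7→3 ⇒ 4;  out=∅∪out(4)=∅
  fail(14) 'ccdcd': from fail(13)=1 chase 'd': 1 ⇒ 6;  out=∅∪out(6)=∅
  fail(12) 'ccddad': from fail(11)=4 chase 'd': 4→18 ⇒ 19;  out={3}∪out(19)={3,7}
  fail(15) 'ccdcdc': from fail(14)=6 chase 'c': 6→3→0 ⇒ 1;  out={5}∪out(1)={4,5}

Text stream:
pos 0 'c': at 1  emit P4@[0:0]
pos 1 'a': at 2  emit P0@[0:1]
pos 2 'c': at 1 (via fail)  emit P4@[2:2]
pos 3 'b': at 0 (via fail)
pos 4 'a': at 18
pos 5 'c': at 1 (via fail)  emit P4@[5:5]
pos 6 'c': at 8  emit P4@[6:6]
pos 7 'd': at 9
pos 8 'd': at 10  emit P2@[6:8]
pos 9 'a': at 11
pos 10 'd': at 12  emit P3@[5:10],P7@[9:10]
pos 11 'b': at 0 (via fail)
pos 12 'a': at 18
pos 13 'a': at 18 (via fail)
pos 14 'd': at 19  emit P7@[13:14]
pos 15 'a': at 4 (via fail)
pos 16 'c': at 1 (via fail)  emit P4@[16:16]
pos 17 'd': at 6
pos 18 'c': at 1 (via fail)  emit P4@[18:18]
pos 19 'd': at 6
pos 20 'd': at 7  emit P2@[18:20]
pos 21 'c': at 1 (via fail)  emit P4@[21:21]
pos 22 'c': at 8  emit P4@[22:22]
pos 23 'd': at 9
pos 24 'd': at 10  emit P2@[22:24]
pos 25 'a': at 11
pos 26 'd': at 12  emit P3@[21:26],P7@[25:26]
pos 27 'c': at 1 (via fail)  emit P4@[27:27]
pos 28 'd': at 6
pos 29 'd': at 7  emit P2@[27:29]
pos 30 'a': at 4 (via fail)
pos 31 'c': at 1 (via fail)  emit P4@[31:31]
pos 32 'c': at 8  emit P4@[32:32]
pos 33 'c': at 8 (via fail)  emit P4@[33:33]
pos 34 'c': at 8 (via fail)  emit P4@[34:34]
pos 35 'd': at 9
pos 36 'd': at 10  emit P2@[34:36]
pos 37 'a': at 11
pos 38 'd': at 12  emit P3@[33:38],P7@[37:38]
pos 39 'b': at 0 (via fail)
pos 40 'd': at 3
pos 41 'c': at 1 (via fail)  emit P4@[41:41]
pos 42 'c': at 8  emit P4@[42:42]
pos 43 'd': at 9
pos 44 'd': at 10  emit P2@[42:44]
pos 45 'a': at 11
pos 46 'd': at 12  emit P3@[41:46],P7@[45:46]
pos 47 'a': at 4 (via fail)
pos 48 'a': at 18 (via fail)
pos 49 'a': at 18 (via fail)
pos 50 'c': at 1 (via fail)  emit P4@[50:50]

Matches: [[0,4],[1,0],[2,4],[5,4],[6,4],[8,2],[10,3],[10,7],[14,7],[16,4],[18,4],[20,2],[21,4],[22,4],[24,2],[26,3],[26,7],[27,4],[29,2],[31,4],[32,4],[33,4],[34,4],[36,2],[38,3],[38,7],[41,4],[42,4],[44,2],[46,3],[46,7],[50,4]]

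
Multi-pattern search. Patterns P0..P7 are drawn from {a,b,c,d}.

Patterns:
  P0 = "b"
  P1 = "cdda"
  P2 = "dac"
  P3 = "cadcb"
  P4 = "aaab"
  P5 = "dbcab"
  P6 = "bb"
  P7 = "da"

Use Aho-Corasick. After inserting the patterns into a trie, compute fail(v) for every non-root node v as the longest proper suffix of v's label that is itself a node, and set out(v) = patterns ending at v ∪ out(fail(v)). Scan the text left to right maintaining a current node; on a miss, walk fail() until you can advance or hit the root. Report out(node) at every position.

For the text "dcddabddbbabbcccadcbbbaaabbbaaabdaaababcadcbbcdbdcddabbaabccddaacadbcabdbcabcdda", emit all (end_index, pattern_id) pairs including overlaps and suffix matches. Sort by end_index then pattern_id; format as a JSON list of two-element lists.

Construct AC machine:
Trie nodes:
  n0 'ε': a→13 b→1 c→2 d→6
  n1 'b': b→21  ←P0
  n2 'c': a→9 d→3
  n3 'cd': d→4
  n4 'cdd': a→5
  n5 'cdda': ·  ←P1
  n6 'd': a→7 b→17
  n7 'da': c→8  ←P7
  n8 'dac': ·  ←P2
  n9 'ca': d→10
  n10 'cad': c→11
  n11 'cadc': b→12
  n12 'cadcb': ·  ←P3
  n13 'a': a→14
  n14 'aa': a→15
  n15 'aaa': b→16
  n16 'aaab': ·  ←P4
  n17 'db': c→18
  n18 'dbc': a→19
  n19 'dbca': b→20
  n20 'dbcab': ·  ←P5
  n21 'bb': ·  ←P6

Failure links (BFS by depth):
  fail(1) 'b': from fail(0)=0 chase 'b': 0 ⇒ 0;  out={0}∪out(0)={0}
  fail(2) 'c': from fail(0)=0 chase 'c': 0 ⇒ 0;  out=∅∪out(0)=∅
  fail(6) 'd': from fail(0)=0 chase 'd': 0 ⇒ 0;  out=∅∪out(0)=∅
  fail(13) 'a': from fail(0)=0 chase 'a': 0 ⇒ 0;  out=∅∪out(0)=∅
  fail(3) 'cd': from fail(2)=0 chase 'd': 0 ⇒ 6;  out=∅∪out(6)=∅
  fail(7) 'da': from fail(6)=0 chase 'a': 0 ⇒ 13;  out={7}∪out(13)={7}
  fail(9) 'ca': from fail(2)=0 chase 'a': 0 ⇒ 13;  out=∅∪out(13)=∅
  fail(14) 'aa': from fail(13)=0 chase 'a': 0 ⇒ 13;  out=∅∪out(13)=∅
  fail(17) 'db': from fail(6)=0 chase 'b': 0 ⇒ 1;  out=∅∪out(1)={0}
  fail(21) 'bb': from fail(1)=0 chase 'b': 0 ⇒ 1;  out={6}∪out(1)={0,6}
  fail(4) 'cdd': from fail(3)=6 chase 'd': 6→0 ⇒ 6;  out=∅∪out(6)=∅
  fail(8) 'dac': from fail(7)=13 chase 'c': 13→0 ⇒ 2;  out={2}∪out(2)={2}
  fail(10) 'cad': from fail(9)=13 chase 'd': 13→0 ⇒ 6;  out=∅∪out(6)=∅
  fail(15) 'aaa': from fail(14)=13 chase 'a': 13 ⇒ 14;  out=∅∪out(14)=∅
  fail(18) 'dbc': from fail(17)=1 chase 'c': 1→0 ⇒ 2;  out=∅∪out(2)=∅
  fail(5) 'cdda': from fail(4)=6 chase 'a': 6 ⇒ 7;  out={1}∪out(7)={1,7}
  fail(11) 'cadc': from fail(10)=6 chase 'c': 6→0 ⇒ 2;  out=∅∪out(2)=∅
  fail(16) 'aaab': from fail(15)=14 chase 'b': 14→13→0 ⇒ 1;  out={4}∪out(1)={0,4}
  fail(19) 'dbca': from fail(18)=2 chase 'a': 2 ⇒ 9;  out=∅∪out(9)=∅
  fail(12) 'cadcb': from fail(11)=2 chase 'b': 2→0 ⇒ 1;  out={3}∪out(1)={0,3}
  fail(20) 'dbcab': from fail(19)=9 chase 'b': 9→13→0 ⇒ 1;  out={5}∪out(1)={0,5}

Run:
i=0 'd': node 0→6
i=1 'c': node 6→2 (fail-walked)
i=2 'd': node 2→3
i=3 'd': node 3→4
i=4 'a': node 4→5  emit P1@[1:4],P7@[3:4]
i=5 'b': node 5→1 (fail-walked)  emit P0@[5:5]
i=6 'd': node 1→6 (fail-walked)
i=7 'd': node 6→6 (fail-walked)
i=8 'b': node 6→17  emit P0@[8:8]
i=9 'b': node 17→21 (fail-walked)  emit P0@[9:9],P6@[8:9]
i=10 'a': node 21→13 (fail-walked)
i=11 'b': node 13→1 (fail-walked)  emit P0@[11:11]
i=12 'b': node 1→21  emit P0@[12:12],P6@[11:12]
i=13 'c': node 21→2 (fail-walked)
i=14 'c': node 2→2 (fail-walked)
i=15 'c': node 2→2 (fail-walked)
i=16 'a': node 2→9
i=17 'd': node 9→10
i=18 'c': node 10→11
i=19 'b': node 11→12  emit P0@[19:19],P3@[15:19]
i=20 'b': node 12→21 (fail-walked)  emit P0@[20:20],P6@[19:20]
i=21 'b': node 21→21 (fail-walked)  emit P0@[21:21],P6@[20:21]
i=22 'a': node 21→13 (fail-walked)
i=23 'a': node 13→14
i=24 'a': node 14→15
i=25 'b': node 15→16  emit P0@[25:25],P4@[22:25]
i=26 'b': node 16→21 (fail-walked)  emit P0@[26:26],P6@[25:26]
i=27 'b': node 21→21 (fail-walked)  emit P0@[27:27],P6@[26:27]
i=28 'a': node 21→13 (fail-walked)
i=29 'a': node 13→14
i=30 'a': node 14→15
i=31 'b': node 15→16  emit P0@[31:31],P4@[28:31]
i=32 'd': node 16→6 (fail-walked)
i=33 'a': node 6→7  emit P7@[32:33]
i=34 'a': node 7→14 (fail-walked)
i=35 'a': node 14→15
i=36 'b': node 15→16  emit P0@[36:36],P4@[33:36]
i=37 'a': node 16→13 (fail-walked)
i=38 'b': node 13→1 (fail-walked)  emit P0@[38:38]
i=39 'c': node 1→2 (fail-walked)
i=40 'a': node 2→9
i=41 'd': node 9→10
i=42 'c': node 10→11
i=43 'b': node 11→12  emit P0@[43:43],P3@[39:43]
i=44 'b': node 12→21 (fail-walked)  emit P0@[44:44],P6@[43:44]
i=45 'c': node 21→2 (fail-walked)
i=46 'd': node 2→3
i=47 'b': node 3→17 (fail-walked)  emit P0@[47:47]
i=48 'd': node 17→6 (fail-walked)
i=49 'c': node 6→2 (fail-walked)
i=50 'd': node 2→3
i=51 'd': node 3→4
i=52 'a': node 4→5  emit P1@[49:52],P7@[51:52]
i=53 'b': node 5→1 (fail-walked)  emit P0@[53:53]
i=54 'b': node 1→21  emit P0@[54:54],P6@[53:54]
i=55 'a': node 21→13 (fail-walked)
i=56 'a': node 13→14
i=57 'b': node 14→1 (fail-walked)  emit P0@[57:57]
i=58 'c': node 1→2 (fail-walked)
i=59 'c': node 2→2 (fail-walked)
i=60 'd': node 2→3
i=61 'd': node 3→4
i=62 'a': node 4→5  emit P1@[59:62],P7@[61:62]
i=63 'a': node 5→14 (fail-walked)
i=64 'c': node 14→2 (fail-walked)
i=65 'a': node 2→9
i=66 'd': node 9→10
i=67 'b': node 10→17 (fail-walked)  emit P0@[67:67]
i=68 'c': node 17→18
i=69 'a': node 18→19
i=70 'b': node 19→20  emit P0@[70:70],P5@[66:70]
i=71 'd': node 20→6 (fail-walked)
i=72 'b': node 6→17  emit P0@[72:72]
i=73 'c': node 17→18
i=74 'a': node 18→19
i=75 'b': node 19→20  emit P0@[75:75],P5@[71:75]
i=76 'c': node 20→2 (fail-walked)
i=77 'd': node 2→3
i=78 'd': node 3→4
i=79 'a': node 4→5  emit P1@[76:79],P7@[78:79]

All matches (sorted): [[4,1],[4,7],[5,0],[8,0],[9,0],[9,6],[11,0],[12,0],[12,6],[19,0],[19,3],[20,0],[20,6],[21,0],[21,6],[25,0],[25,4],[26,0],[26,6],[27,0],[27,6],[31,0],[31,4],[33,7],[36,0],[36,4],[38,0],[43,0],[43,3],[44,0],[44,6],[47,0],[52,1],[52,7],[53,0],[54,0],[54,6],[57,0],[62,1],[62,7],[67,0],[70,0],[70,5],[72,0],[75,0],[75,5],[79,1],[79,7]]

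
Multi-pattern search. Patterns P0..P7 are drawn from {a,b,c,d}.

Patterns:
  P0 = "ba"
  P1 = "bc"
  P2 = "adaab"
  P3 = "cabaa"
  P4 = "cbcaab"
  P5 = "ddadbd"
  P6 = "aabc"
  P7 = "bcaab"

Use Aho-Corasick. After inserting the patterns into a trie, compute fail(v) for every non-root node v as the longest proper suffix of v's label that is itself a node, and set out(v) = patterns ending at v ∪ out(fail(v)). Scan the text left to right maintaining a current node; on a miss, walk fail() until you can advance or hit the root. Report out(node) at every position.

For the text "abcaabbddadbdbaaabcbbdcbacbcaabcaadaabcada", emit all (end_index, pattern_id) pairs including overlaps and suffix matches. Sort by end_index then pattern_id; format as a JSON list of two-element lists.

Build:
Trie (insert patterns):
  n0 'ε': a→4 b→1 c→9 d→19
  n1 'b': a→2 c→3
  n2 'ba': ·  ←P0
  n3 'bc': a→28  ←P1
  n4 'a': a→25 d→5
  n5 'ad': a→6
  n6 'ada': a→7
  n7 'adaa': b→8
  n8 'adaab': ·  ←P2
  n9 'c': a→10 b→14
  n10 'ca': b→11
  n11 'cab': a→12
  n12 'caba': a→13
  n13 'cabaa': ·  ←P3
  n14 'cb': c→15
  n15 'cbc': a→16
  n16 'cbca': a→17
  n17 'cbcaa': b→18
  n18 'cbcaab': ·  ←P4
  n19 'd': d→20
  n20 'dd': a→21
  n21 'dda': d→22
  n22 'ddad': b→23
  n23 'ddadb': d→24
  n24 'ddadbd': ·  ←P5
  n25 'aa': b→26
  n26 'aab': c→27
  n27 'aabc': ·  ←P6
  n28 'bca': a→29
  n29 'bcaa': b→30
  n30 'bcaab': ·  ←P7

Failure links (BFS by depth):
  n1('b'): parent n0 fail=0; on 'b' 0 → fail=0;  out ∅∪∅=∅
  n4('a'): parent n0 fail=0; on 'a' 0 → fail=0;  out ∅∪∅=∅
  n9('c'): parent n0 fail=0; on 'c' 0 → fail=0;  out ∅∪∅=∅
  n19('d'): parent n0 fail=0; on 'd' 0 → fail=0;  out ∅∪∅=∅
  n2('ba'): parent n1 fail=0; on 'a' 0 → fail=4;  out {0}∪∅={0}
  n3('bc'): parent n1 fail=0; on 'c' 0 → fail=9;  out {1}∪∅={1}
  n5('ad'): parent n4 fail=0; on 'd' 0 → fail=19;  out ∅∪∅=∅
  n10('ca'): parent n9 fail=0; on 'a' 0 → fail=4;  out ∅∪∅=∅
  n14('cb'): parent n9 fail=0; on 'b' 0 → fail=1;  out ∅∪∅=∅
  n20('dd'): parent n19 fail=0; on 'd' 0 → fail=19;  out ∅∪∅=∅
  n25('aa'): parent n4 fail=0; on 'a' 0 → fail=4;  out ∅∪∅=∅
  n6('ada'): parent n5 fail=19; on 'a' 19→0 → fail=4;  out ∅∪∅=∅
  n11('cab'): parent n10 fail=4; on 'b' 4→0 → fail=1;  out ∅∪∅=∅
  n15('cbc'): parent n14 fail=1; on 'c' 1 → fail=3;  out ∅∪{1}={1}
  n21('dda'): parent n20 fail=19; on 'a' 19→0 → fail=4;  out ∅∪∅=∅
  n26('aab'): parent n25 fail=4; on 'b' 4→0 → fail=1;  out ∅∪∅=∅
  n28('bca'): parent n3 fail=9; on 'a' 9 → fail=10;  out ∅∪∅=∅
  n7('adaa'): parent n6 fail=4; on 'a' 4 → fail=25;  out ∅∪∅=∅
  n12('caba'): parent n11 fail=1; on 'a' 1 → fail=2;  out ∅∪{0}={0}
  n16('cbca'): parent n15 fail=3; on 'a' 3 → fail=28;  out ∅∪∅=∅
  n22('ddad'): parent n21 fail=4; on 'd' 4 → fail=5;  out ∅∪∅=∅
  n27('aabc'): parent n26 fail=1; on 'c' 1 → fail=3;  out {6}∪{1}={1,6}
  n29('bcaa'): parent n28 fail=10; on 'a' 10→4 → fail=25;  out ∅∪∅=∅
  n8('adaab'): parent n7 fail=25; on 'b' 25 → fail=26;  out {2}∪∅={2}
  n13('cabaa'): parent n12 fail=2; on 'a' 2→4 → fail=25;  out {3}∪∅={3}
  n17('cbcaa'): parent n16 fail=28; on 'a' 28 → fail=29;  out ∅∪∅=∅
  n23('ddadb'): parent n22 fail=5; on 'b' 5→19→0 → fail=1;  out ∅∪∅=∅
  n30('bcaab'): parent n29 fail=25; on 'b' 25 → fail=26;  out {7}∪∅={7}
  n18('cbcaab'): parent n17 fail=29; on 'b' 29 → fail=30;  out {4}∪{7}={4,7}
  n24('ddadbd'): parent n23 fail=1; on 'd' 1→0 → fail=19;  out {5}∪∅={5}

Scan:
[0] read 'a'  n0⇒n4
[1] read 'b'  n4⇒n1 ·f
[2] read 'c'  n1⇒n3  emit P1@[1:2]
[3] read 'a'  n3⇒n28
[4] read 'a'  n28⇒n29
[5] read 'b'  n29⇒n30  emit P7@[1:5]
[6] read 'b'  n30⇒n1 ·f
[7] read 'd'  n1⇒n19 ·f
[8] read 'd'  n19⇒n20
[9] read 'a'  n20⇒n21
[10] read 'd'  n21⇒n22
[11] read 'b'  n22⇒n23
[12] read 'd'  n23⇒n24  emit P5@[7:12]
[13] read 'b'  n24⇒n1 ·f
[14] read 'a'  n1⇒n2  emit P0@[13:14]
[15] read 'a'  n2⇒n25 ·f
[16] read 'a'  n25⇒n25 ·f
[17] read 'b'  n25⇒n26
[18] read 'c'  n26⇒n27  emit P1@[17:18],P6@[15:18]
[19] read 'b'  n27⇒n14 ·f
[20] read 'b'  n14⇒n1 ·f
[21] read 'd'  n1⇒n19 ·f
[22] read 'c'  n19⇒n9 ·f
[23] read 'b'  n9⇒n14
[24] read 'a'  n14⇒n2 ·f  emit P0@[23:24]
[25] read 'c'  n2⇒n9 ·f
[26] read 'b'  n9⇒n14
[27] read 'c'  n14⇒n15  emit P1@[26:27]
[28] read 'a'  n15⇒n16
[29] read 'a'  n16⇒n17
[30] read 'b'  n17⇒n18  emit P4@[25:30],P7@[26:30]
[31] read 'c'  n18⇒n27 ·f  emit P1@[30:31],P6@[28:31]
[32] read 'a'  n27⇒n28 ·f
[33] read 'a'  n28⇒n29
[34] read 'd'  n29⇒n5 ·f
[35] read 'a'  n5⇒n6
[36] read 'a'  n6⇒n7
[37] read 'b'  n7⇒n8  emit P2@[33:37]
[38] read 'c'  n8⇒n27 ·f  emit P1@[37:38],P6@[35:38]
[39] read 'a'  n27⇒n28 ·f
[40] read 'd'  n28⇒n5 ·f
[41] read 'a'  n5⇒n6

Matches: [[2,1],[5,7],[12,5],[14,0],[18,1],[18,6],[24,0],[27,1],[30,4],[30,7],[31,1],[31,6],[37,2],[38,1],[38,6]]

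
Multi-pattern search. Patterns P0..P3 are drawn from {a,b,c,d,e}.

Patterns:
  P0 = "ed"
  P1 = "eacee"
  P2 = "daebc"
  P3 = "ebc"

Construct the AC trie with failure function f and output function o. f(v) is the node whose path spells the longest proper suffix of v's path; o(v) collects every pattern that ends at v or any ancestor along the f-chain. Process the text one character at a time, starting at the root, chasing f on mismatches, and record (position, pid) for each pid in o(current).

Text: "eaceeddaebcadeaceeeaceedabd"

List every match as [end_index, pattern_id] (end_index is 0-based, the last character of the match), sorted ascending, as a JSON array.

Build automaton:
Trie (insert patterns):
  n0 'ε': d→7 e→1
  n1 'e': a→3 b→12 d→2
  n2 'ed': ·  ←P0
  n3 'ea': c→4
  n4 'eac': e→5
  n5 'eace': e→6
  n6 'eacee': ·  ←P1
  n7 'd': a→8
  n8 'da': e→9
  n9 'dae': b→10
  n10 'daeb': c→11
  n11 'daebc': ·  ←P2
  n12 'eb': c→13
  n13 'ebc': ·  ←P3

BFS fail/out derivation:
  n1('e'): parent n0 fail=0; on 'e' 0 → fail=0;  out ∅∪∅=∅
  n7('d'): parent n0 fail=0; on 'd' 0 → fail=0;  out ∅∪∅=∅
  n2('ed'): parent n1 fail=0; on 'd' 0 → fail=7;  out {0}∪∅={0}
  n3('ea'): parent n1 fail=0; on 'a' 0 → fail=0;  out ∅∪∅=∅
  n8('da'): parent n7 fail=0; on 'a' 0 → fail=0;  out ∅∪∅=∅
  n12('eb'): parent n1 fail=0; on 'b' 0 → fail=0;  out ∅∪∅=∅
  n4('eac'): parent n3 fail=0; on 'c' 0 → fail=0;  out ∅∪∅=∅
  n9('dae'): parent n8 fail=0; on 'e' 0 → fail=1;  out ∅∪∅=∅
  n13('ebc'): parent n12 fail=0; on 'c' 0 → fail=0;  out {3}∪∅={3}
  n5('eace'): parent n4 fail=0; on 'e' 0 → fail=1;  out ∅∪∅=∅
  n10('daeb'): parent n9 fail=1; on 'b' 1 → fail=12;  out ∅∪∅=∅
  n6('eacee'): parent n5 fail=1; on 'e' 1→0 → fail=1;  out {1}∪∅={1}
  n11('daebc'): parent n10 fail=12; on 'c' 12 → fail=13;  out {2}∪{3}={2,3}

Scan:
pos 0 'e': at 1
pos 1 'a': at 3
pos 2 'c': at 4
pos 3 'e': at 5
pos 4 'e': at 6  emit P1@[0:4]
pos 5 'd': at 2 (via fail)  emit P0@[4:5]
pos 6 'd': at 7 (via fail)
pos 7 'a': at 8
pos 8 'e': at 9
pos 9 'b': at 10
pos 10 'c': at 11  emit P2@[6:10],P3@[8:10]
pos 11 'a': at 0 (via fail)
pos 12 'd': at 7
pos 13 'e': at 1 (via fail)
pos 14 'a': at 3
pos 15 'c': at 4
pos 16 'e': at 5
pos 17 'e': at 6  emit P1@[13:17]
pos 18 'e': at 1 (via fail)
pos 19 'a': at 3
pos 20 'c': at 4
pos 21 'e': at 5
pos 22 'e': at 6  emit P1@[18:22]
pos 23 'd': at 2 (via fail)  emit P0@[22:23]
pos 24 'a': at 8 (via fail)
pos 25 'b': at 0 (via fail)
pos 26 'd': at 7

All matches (sorted): [[4,1],[5,0],[10,2],[10,3],[17,1],[22,1],[23,0]]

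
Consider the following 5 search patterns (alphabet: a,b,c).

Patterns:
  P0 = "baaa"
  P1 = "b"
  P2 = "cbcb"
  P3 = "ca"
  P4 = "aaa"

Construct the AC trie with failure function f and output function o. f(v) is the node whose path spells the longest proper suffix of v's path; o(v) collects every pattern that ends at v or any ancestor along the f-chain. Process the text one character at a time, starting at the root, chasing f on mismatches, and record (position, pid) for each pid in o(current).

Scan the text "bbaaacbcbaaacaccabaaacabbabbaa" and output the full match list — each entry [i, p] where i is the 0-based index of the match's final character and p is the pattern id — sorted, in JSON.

Construct AC machine:
Trie (insert patterns):
  0='ε' goto a→10 b→1 c→5
  1='b' goto a→2  [P1 ends]
  2='ba' goto a→3
  3='baa' goto a→4
  4='baaa' goto ·  [P0 ends]
  5='c' goto a→9 b→6
  6='cb' goto c→7
  7='cbc' goto b→8
  8='cbcb' goto ·  [P2 ends]
  9='ca' goto ·  [P3 ends]
  10='a' goto a→11
  11='aa' goto a→12
  12='aaa' goto ·  [P4 ends]

Failure links (BFS by depth):
  fail(1) 'b': from fail(0)=0 chase 'b': 0 ⇒ 0;  out={1}∪out(0)={1}
  fail(5) 'c': from fail(0)=0 chase 'c': 0 ⇒ 0;  out=∅∪out(0)=∅
  fail(10) 'a': from fail(0)=0 chase 'a': 0 ⇒ 0;  out=∅∪out(0)=∅
  fail(2) 'ba': from fail(1)=0 chase 'a': 0 ⇒ 10;  out=∅∪out(10)=∅
  fail(6) 'cb': from fail(5)=0 chase 'b': 0 ⇒ 1;  out=∅∪out(1)={1}
  fail(9) 'ca': from fail(5)=0 chase 'a': 0 ⇒ 10;  out={3}∪out(10)={3}
  fail(11) 'aa': from fail(10)=0 chase 'a': 0 ⇒ 10;  out=∅∪out(10)=∅
  fail(3) 'baa': from fail(2)=10 chase 'a': 10 ⇒ 11;  out=∅∪out(11)=∅
  fail(7) 'cbc': from fail(6)=1 chase 'c': 1→0 ⇒ 5;  out=∅∪out(5)=∅
  fail(12) 'aaa': from fail(11)=10 chase 'a': 10 ⇒ 11;  out={4}∪out(11)={4}
  fail(4) 'baaa': from fail(3)=11 chase 'a': 11 ⇒ 12;  out={0}∪out(12)={0,4}
  fail(8) 'cbcb': from fail(7)=5 chase 'b': 5 ⇒ 6;  out={2}∪out(6)={1,2}

Run:
pos 0 'b': at 1  ** P1@[0:0]
pos 1 'b': at 1 (via fail)  ** P1@[1:1]
pos 2 'a': at 2
pos 3 'a': at 3
pos 4 'a': at 4  ** P0@[1:4],P4@[2:4]
pos 5 'c': at 5 (via fail)
pos 6 'b': at 6  ** P1@[6:6]
pos 7 'c': at 7
pos 8 'b': at 8  ** P1@[8:8],P2@[5:8]
pos 9 'a': at 2 (via fail)
pos 10 'a': at 3
pos 11 'a': at 4  ** P0@[8:11],P4@[9:11]
pos 12 'c': at 5 (via fail)
pos 13 'a': at 9  ** P3@[12:13]
pos 14 'c': at 5 (via fail)
pos 15 'c': at 5 (via fail)
pos 16 'a': at 9  ** P3@[15:16]
pos 17 'b': at 1 (via fail)  ** P1@[17:17]
pos 18 'a': at 2
pos 19 'a': at 3
pos 20 'a': at 4  ** P0@[17:20],P4@[18:20]
pos 21 'c': at 5 (via fail)
pos 22 'a': at 9  ** P3@[21:22]
pos 23 'b': at 1 (via fail)  ** P1@[23:23]
pos 24 'b': at 1 (via fail)  ** P1@[24:24]
pos 25 'a': at 2
pos 26 'b': at 1 (via fail)  ** P1@[26:26]
pos 27 'b': at 1 (via fail)  ** P1@[27:27]
pos 28 'a': at 2
pos 29 'a': at 3

All matches (sorted): [[0,1],[1,1],[4,0],[4,4],[6,1],[8,1],[8,2],[11,0],[11,4],[13,3],[16,3],[17,1],[20,0],[20,4],[22,3],[23,1],[24,1],[26,1],[27,1]]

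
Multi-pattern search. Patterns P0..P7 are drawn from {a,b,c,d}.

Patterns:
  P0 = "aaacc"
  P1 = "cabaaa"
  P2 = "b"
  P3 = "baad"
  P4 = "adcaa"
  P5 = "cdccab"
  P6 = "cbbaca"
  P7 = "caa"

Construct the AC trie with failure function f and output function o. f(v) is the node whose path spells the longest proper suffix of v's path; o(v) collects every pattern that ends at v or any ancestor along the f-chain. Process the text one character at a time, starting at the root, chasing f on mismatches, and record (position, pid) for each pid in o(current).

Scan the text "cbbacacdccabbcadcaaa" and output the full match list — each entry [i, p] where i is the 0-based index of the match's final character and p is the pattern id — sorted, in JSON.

Construct AC machine:
Trie nodes:
  0='ε' goto a→1 b→12 c→6
  1='a' goto a→2 d→16
  2='aa' goto a→3
  3='aaa' goto c→4
  4='aaac' goto c→5
  5='aaacc' goto ·  [P0 ends]
  6='c' goto a→7 b→25 d→20
  7='ca' goto a→30 b→8
  8='cab' goto a→9
  9='caba' goto a→10
  10='cabaa' goto a→11
  11='cabaaa' goto ·  [P1 ends]
  12='b' goto a→13  [P2 ends]
  13='ba' goto a→14
  14='baa' goto d→15
  15='baad' goto ·  [P3 ends]
  16='ad' goto c→17
  17='adc' goto a→18
  18='adca' goto a→19
  19='adcaa' goto ·  [P4 ends]
  20='cd' goto c→21
  21='cdc' goto c→22
  22='cdcc' goto a→23
  23='cdcca' goto b→24
  24='cdccab' goto ·  [P5 ends]
  25='cb' goto b→26
  26='cbb' goto a→27
  27='cbba' goto c→28
  28='cbbac' goto a→29
  29='cbbaca' goto ·  [P6 ends]
  30='caa' goto ·  [P7 ends]

Failure links (BFS by depth):
  n1('a'): parent n0 fail=0; on 'a' 0 → fail=0;  out ∅∪∅=∅
  n6('c'): parent n0 fail=0; on 'c' 0 → fail=0;  out ∅∪∅=∅
  n12('b'): parent n0 fail=0; on 'b' 0 → fail=0;  out {2}∪∅={2}
  n2('aa'): parent n1 fail=0; on 'a' 0 → fail=1;  out ∅∪∅=∅
  n7('ca'): parent n6 fail=0; on 'a' 0 → fail=1;  out ∅∪∅=∅
  n13('ba'): parent n12 fail=0; on 'a' 0 → fail=1;  out ∅∪∅=∅
  n16('ad'): parent n1 fail=0; on 'd' 0 → fail=0;  out ∅∪∅=∅
  n20('cd'): parent n6 fail=0; on 'd' 0 → fail=0;  out ∅∪∅=∅
  n25('cb'): parent n6 fail=0; on 'b' 0 → fail=12;  out ∅∪{2}={2}
  n3('aaa'): parent n2 fail=1; on 'a' 1 → fail=2;  out ∅∪∅=∅
  n8('cab'): parent n7 fail=1; on 'b' 1→0 → fail=12;  out ∅∪{2}={2}
  n14('baa'): parent n13 fail=1; on 'a' 1 → fail=2;  out ∅∪∅=∅
  n17('adc'): parent n16 fail=0; on 'c' 0 → fail=6;  out ∅∪∅=∅
  n21('cdc'): parent n20 fail=0; on 'c' 0 → fail=6;  out ∅∪∅=∅
  n26('cbb'): parent n25 fail=12; on 'b' 12→0 → fail=12;  out ∅∪{2}={2}
  n30('caa'): parent n7 fail=1; on 'a' 1 → fail=2;  out {7}∪∅={7}
  n4('aaac'): parent n3 fail=2; on 'c' 2→1→0 → fail=6;  out ∅∪∅=∅
  n9('caba'): parent n8 fail=12; on 'a' 12 → fail=13;  out ∅∪∅=∅
  n15('baad'): parent n14 fail=2; on 'd' 2→1 → fail=16;  out {3}∪∅={3}
  n18('adca'): parent n17 fail=6; on 'a' 6 → fail=7;  out ∅∪∅=∅
  n22('cdcc'): parent n21 fail=6; on 'c' 6→0 → fail=6;  out ∅∪∅=∅
  n27('cbba'): parent n26 fail=12; on 'a' 12 → fail=13;  out ∅∪∅=∅
  n5('aaacc'): parent n4 fail=6; on 'c' 6→0 → fail=6;  out {0}∪∅={0}
  n10('cabaa'): parent n9 fail=13; on 'a' 13 → fail=14;  out ∅∪∅=∅
  n19('adcaa'): parent n18 fail=7; on 'a' 7 → fail=30;  out {4}∪{7}={4,7}
  n23('cdcca'): parent n22 fail=6; on 'a' 6 → fail=7;  out ∅∪∅=∅
  n28('cbbac'): parent n27 fail=13; on 'c' 13→1→0 → fail=6;  out ∅∪∅=∅
  n11('cabaaa'): parent n10 fail=14; on 'a' 14→2 → fail=3;  out {1}∪∅={1}
  n24('cdccab'): parent n23 fail=7; on 'b' 7 → fail=8;  out {5}∪{2}={2,5}
  n29('cbbaca'): parent n28 fail=6; on 'a' 6 → fail=7;  out {6}∪∅={6}

Run:
[0] read 'c'  n0⇒n6
[1] read 'b'  n6⇒n25  ** P2@[1:1]
[2] read 'b'  n25⇒n26  ** P2@[2:2]
[3] read 'a'  n26⇒n27
[4] read 'c'  n27⇒n28
[5] read 'a'  n28⇒n29  ** P6@[0:5]
[6] read 'c'  n29⇒n6 ·f
[7] read 'd'  n6⇒n20
[8] read 'c'  n20⇒n21
[9] read 'c'  n21⇒n22
[10] read 'a'  n22⇒n23
[11] read 'b'  n23⇒n24  ** P2@[11:11],P5@[6:11]
[12] read 'b'  n24⇒n12 ·f  ** P2@[12:12]
[13] read 'c'  n12⇒n6 ·f
[14] read 'a'  n6⇒n7
[15] read 'd'  n7⇒n16 ·f
[16] read 'c'  n16⇒n17
[17] read 'a'  n17⇒n18
[18] read 'a'  n18⇒n19  ** P4@[14:18],P7@[16:18]
[19] read 'a'  n19⇒n3 ·f

Matches: [[1,2],[2,2],[5,6],[11,2],[11,5],[12,2],[18,4],[18,7]]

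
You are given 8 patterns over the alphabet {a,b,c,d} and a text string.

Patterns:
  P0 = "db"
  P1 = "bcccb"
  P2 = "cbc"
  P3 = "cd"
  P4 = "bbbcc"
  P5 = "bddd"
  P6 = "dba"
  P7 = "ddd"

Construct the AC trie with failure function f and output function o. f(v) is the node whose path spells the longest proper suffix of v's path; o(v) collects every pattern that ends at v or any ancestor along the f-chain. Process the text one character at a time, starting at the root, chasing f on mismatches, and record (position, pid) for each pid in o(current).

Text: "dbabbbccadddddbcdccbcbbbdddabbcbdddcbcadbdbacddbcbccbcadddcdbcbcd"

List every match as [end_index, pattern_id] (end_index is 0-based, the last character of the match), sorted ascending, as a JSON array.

Build automaton:
Trie (insert patterns):
  n0 'ε': b→3 c→8 d→1
  n1 'd': b→2 d→20
  n2 'db': a→19  [P0 ends]
  n3 'b': b→12 c→4 d→16
  n4 'bc': c→5
  n5 'bcc': c→6
  n6 'bccc': b→7
  n7 'bcccb': ·  [P1 ends]
  n8 'c': b→9 d→11
  n9 'cb': c→10
  n10 'cbc': ·  [P2 ends]
  n11 'cd': ·  [P3 ends]
  n12 'bb': b→13
  n13 'bbb': c→14
  n14 'bbbc': c→15
  n15 'bbbcc': ·  [P4 ends]
  n16 'bd': d→17
  n17 'bdd': d→18
  n18 'bddd': ·  [P5 ends]
  n19 'dba': ·  [P6 ends]
  n20 'dd': d→21
  n21 'ddd': ·  [P7 ends]

BFS fail/out derivation:
  n1('d'): parent n0 fail=0; on 'd' 0 → fail=0;  out ∅∪∅=∅
  n3('b'): parent n0 fail=0; on 'b' 0 → fail=0;  out ∅∪∅=∅
  n8('c'): parent n0 fail=0; on 'c' 0 → fail=0;  out ∅∪∅=∅
  n2('db'): parent n1 fail=0; on 'b' 0 → fail=3;  out {0}∪∅={0}
  n4('bc'): parent n3 fail=0; on 'c' 0 → fail=8;  out ∅∪∅=∅
  n9('cb'): parent n8 fail=0; on 'b' 0 → fail=3;  out ∅∪∅=∅
  n11('cd'): parent n8 fail=0; on 'd' 0 → fail=1;  out {3}∪∅={3}
  n12('bb'): parent n3 fail=0; on 'b' 0 → fail=3;  out ∅∪∅=∅
  n16('bd'): parent n3 fail=0; on 'd' 0 → fail=1;  out ∅∪∅=∅
  n20('dd'): parent n1 fail=0; on 'd' 0 → fail=1;  out ∅∪∅=∅
  n5('bcc'): parent n4 fail=8; on 'c' 8→0 → fail=8;  out ∅∪∅=∅
  n10('cbc'): parent n9 fail=3; on 'c' 3 → fail=4;  out {2}∪∅={2}
  n13('bbb'): parent n12 fail=3; on 'b' 3 → fail=12;  out ∅∪∅=∅
  n17('bdd'): parent n16 fail=1; on 'd' 1 → fail=20;  out ∅∪∅=∅
  n19('dba'): parent n2 fail=3; on 'a' 3→0 → fail=0;  out {6}∪∅={6}
  n21('ddd'): parent n20 fail=1; on 'd' 1 → fail=20;  out {7}∪∅={7}
  n6('bccc'): parent n5 fail=8; on 'c' 8→0 → fail=8;  out ∅∪∅=∅
  n14('bbbc'): parent n13 fail=12; on 'c' 12→3 → fail=4;  out ∅∪∅=∅
  n18('bddd'): parent n17 fail=20; on 'd' 20 → fail=21;  out {5}∪{7}={5,7}
  n7('bcccb'): parent n6 fail=8; on 'b' 8 → fail=9;  out {1}∪∅={1}
  n15('bbbcc'): parent n14 fail=4; on 'c' 4 → fail=5;  out {4}∪∅={4}

Run:
[0] read 'd'  n0⇒n1
[1] read 'b'  n1⇒n2  → match P0@[0:1]
[2] read 'a'  n2⇒n19  → match P6@[0:2]
[3] read 'b'  n19⇒n3 (fail-walked)
[4] read 'b'  n3⇒n12
[5] read 'b'  n12⇒n13
[6] read 'c'  n13⇒n14
[7] read 'c'  n14⇒n15  → match P4@[3:7]
[8] read 'a'  n15⇒n0 (fail-walked)
[9] read 'd'  n0⇒n1
[10] read 'd'  n1⇒n20
[11] read 'd'  n20⇒n21  → match P7@[9:11]
[12] read 'd'  n21⇒n21 (fail-walked)  → match P7@[10:12]
[13] read 'd'  n21⇒n21 (fail-walked)  → match P7@[11:13]
[14] read 'b'  n21⇒n2 (fail-walked)  → match P0@[13:14]
[15] read 'c'  n2⇒n4 (fail-walked)
[16] read 'd'  n4⇒n11 (fail-walked)  → match P3@[15:16]
[17] read 'c'  n11⇒n8 (fail-walked)
[18] read 'c'  n8⇒n8 (fail-walked)
[19] read 'b'  n8⇒n9
[20] read 'c'  n9⇒n10  → match P2@[18:20]
[21] read 'b'  n10⇒n9 (fail-walked)
[22] read 'b'  n9⇒n12 (fail-walked)
[23] read 'b'  n12⇒n13
[24] read 'd'  n13⇒n16 (fail-walked)
[25] read 'd'  n16⇒n17
[26] read 'd'  n17⇒n18  → match P5@[23:26],P7@[24:26]
[27] read 'a'  n18⇒n0 (fail-walked)
[28] read 'b'  n0⇒n3
[29] read 'b'  n3⇒n12
[30] read 'c'  n12⇒n4 (fail-walked)
[31] read 'b'  n4⇒n9 (fail-walked)
[32] read 'd'  n9⇒n16 (fail-walked)
[33] read 'd'  n16⇒n17
[34] read 'd'  n17⇒n18  → match P5@[31:34],P7@[32:34]
[35] read 'c'  n18⇒n8 (fail-walked)
[36] read 'b'  n8⇒n9
[37] read 'c'  n9⇒n10  → match P2@[35:37]
[38] read 'a'  n10⇒n0 (fail-walked)
[39] read 'd'  n0⇒n1
[40] read 'b'  n1⇒n2  → match P0@[39:40]
[41] read 'd'  n2⇒n16 (fail-walked)
[42] read 'b'  n16⇒n2 (fail-walked)  → match P0@[41:42]
[43] read 'a'  n2⇒n19  → match P6@[41:43]
[44] read 'c'  n19⇒n8 (fail-walked)
[45] read 'd'  n8⇒n11  → match P3@[44:45]
[46] read 'd'  n11⇒n20 (fail-walked)
[47] read 'b'  n20⇒n2 (fail-walked)  → match P0@[46:47]
[48] read 'c'  n2⇒n4 (fail-walked)
[49] read 'b'  n4⇒n9 (fail-walked)
[50] read 'c'  n9⇒n10  → match P2@[48:50]
[51] read 'c'  n10⇒n5 (fail-walked)
[52] read 'b'  n5⇒n9 (fail-walked)
[53] read 'c'  n9⇒n10  → match P2@[51:53]
[54] read 'a'  n10⇒n0 (fail-walked)
[55] read 'd'  n0⇒n1
[56] read 'd'  n1⇒n20
[57] read 'd'  n20⇒n21  → match P7@[55:57]
[58] read 'c'  n21⇒n8 (fail-walked)
[59] read 'd'  n8⇒n11  → match P3@[58:59]
[60] read 'b'  n11⇒n2 (fail-walked)  → match P0@[59:60]
[61] read 'c'  n2⇒n4 (fail-walked)
[62] read 'b'  n4⇒n9 (fail-walked)
[63] read 'c'  n9⇒n10  → match P2@[61:63]
[64] read 'd'  n10⇒n11 (fail-walked)  → match P3@[63:64]

Matches: [[1,0],[2,6],[7,4],[11,7],[12,7],[13,7],[14,0],[16,3],[20,2],[26,5],[26,7],[34,5],[34,7],[37,2],[40,0],[42,0],[43,6],[45,3],[47,0],[50,2],[53,2],[57,7],[59,3],[60,0],[63,2],[64,3]]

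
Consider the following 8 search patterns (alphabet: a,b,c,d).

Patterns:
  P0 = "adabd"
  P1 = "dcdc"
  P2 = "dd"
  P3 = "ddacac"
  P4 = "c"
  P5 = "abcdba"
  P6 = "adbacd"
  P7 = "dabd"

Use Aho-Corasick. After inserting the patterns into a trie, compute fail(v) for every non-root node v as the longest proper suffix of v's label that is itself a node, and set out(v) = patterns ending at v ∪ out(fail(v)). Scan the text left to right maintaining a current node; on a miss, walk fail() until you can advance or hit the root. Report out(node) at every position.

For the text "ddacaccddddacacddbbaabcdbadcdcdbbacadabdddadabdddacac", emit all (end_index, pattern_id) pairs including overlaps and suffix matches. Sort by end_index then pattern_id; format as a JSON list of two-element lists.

Build automaton:
Trie (insert patterns):
  0='ε' goto a→1 c→15 d→6
  1='a' goto b→16 d→2
  2='ad' goto a→3 b→21
  3='ada' goto b→4
  4='adab' goto d→5
  5='adabd' goto ·  [P0 ends]
  6='d' goto a→25 c→7 d→10
  7='dc' goto d→8
  8='dcd' goto c→9
  9='dcdc' goto ·  [P1 ends]
  10='dd' goto a→11  [P2 ends]
  11='dda' goto c→12
  12='ddac' goto a→13
  13='ddaca' goto c→14
  14='ddacac' goto ·  [P3 ends]
  15='c' goto ·  [P4 ends]
  16='ab' goto c→17
  17='abc' goto d→18
  18='abcd' goto b→19
  19='abcdb' goto a→20
  20='abcdba' goto ·  [P5 ends]
  21='adb' goto a→22
  22='adba' goto c→23
  23='adbac' goto d→24
  24='adbacd' goto ·  [P6 ends]
  25='da' goto b→26
  26='dab' goto d→27
  27='dabd' goto ·  [P7 ends]

BFS fail/out derivation:
  n1('a'): parent n0 fail=0; on 'a' 0 → fail=0;  out ∅∪∅=∅
  n6('d'): parent n0 fail=0; on 'd' 0 → fail=0;  out ∅∪∅=∅
  n15('c'): parent n0 fail=0; on 'c' 0 → fail=0;  out {4}∪∅={4}
  n2('ad'): parent n1 fail=0; on 'd' 0 → fail=6;  out ∅∪∅=∅
  n7('dc'): parent n6 fail=0; on 'c' 0 → fail=15;  out ∅∪{4}={4}
  n10('dd'): parent n6 fail=0; on 'd' 0 → fail=6;  out {2}∪∅={2}
  n16('ab'): parent n1 fail=0; on 'b' 0 → fail=0;  out ∅∪∅=∅
  n25('da'): parent n6 fail=0; on 'a' 0 → fail=1;  out ∅∪∅=∅
  n3('ada'): parent n2 fail=6; on 'a' 6 → fail=25;  out ∅∪∅=∅
  n8('dcd'): parent n7 fail=15; on 'd' 15→0 → fail=6;  out ∅∪∅=∅
  n11('dda'): parent n10 fail=6; on 'a' 6 → fail=25;  out ∅∪∅=∅
  n17('abc'): parent n16 fail=0; on 'c' 0 → fail=15;  out ∅∪{4}={4}
  n21('adb'): parent n2 fail=6; on 'b' 6→0 → fail=0;  out ∅∪∅=∅
  n26('dab'): parent n25 fail=1; on 'b' 1 → fail=16;  out ∅∪∅=∅
  n4('adab'): parent n3 fail=25; on 'b' 25 → fail=26;  out ∅∪∅=∅
  n9('dcdc'): parent n8 fail=6; on 'c' 6 → fail=7;  out {1}∪{4}={1,4}
  n12('ddac'): parent n11 fail=25; on 'c' 25→1→0 → fail=15;  out ∅∪{4}={4}
  n18('abcd'): parent n17 fail=15; on 'd' 15→0 → fail=6;  out ∅∪∅=∅
  n22('adba'): parent n21 fail=0; on 'a' 0 → fail=1;  out ∅∪∅=∅
  n27('dabd'): parent n26 fail=16; on 'd' 16→0 → fail=6;  out {7}∪∅={7}
  n5('adabd'): parent n4 fail=26; on 'd' 26 → fail=27;  out {0}∪{7}={0,7}
  n13('ddaca'): parent n12 fail=15; on 'a' 15→0 → fail=1;  out ∅∪∅=∅
  n19('abcdb'): parent n18 fail=6; on 'b' 6→0 → fail=0;  out ∅∪∅=∅
  n23('adbac'): parent n22 fail=1; on 'c' 1→0 → fail=15;  out ∅∪{4}={4}
  n14('ddacac'): parent n13 fail=1; on 'c' 1→0 → fail=15;  out {3}∪{4}={3,4}
  n20('abcdba'): parent n19 fail=0; on 'a' 0 → fail=1;  out {5}∪∅={5}
  n24('adbacd'): parent n23 fail=15; on 'd' 15→0 → fail=6;  out {6}∪∅={6}

Scan:
i=0 'd': node 0→6
i=1 'd': node 6→10  emit P2@[0:1]
i=2 'a': node 10→11
i=3 'c': node 11→12  emit P4@[3:3]
i=4 'a': node 12→13
i=5 'c': node 13→14  emit P3@[0:5],P4@[5:5]
i=6 'c': node 14→15 (via fail)  emit P4@[6:6]
i=7 'd': node 15→6 (via fail)
i=8 'd': node 6→10  emit P2@[7:8]
i=9 'd': node 10→10 (via fail)  emit P2@[8:9]
i=10 'd': node 10→10 (via fail)  emit P2@[9:10]
i=11 'a': node 10→11
i=12 'c': node 11→12  emit P4@[12:12]
i=13 'a': node 12→13
i=14 'c': node 13→14  emit P3@[9:14],P4@[14:14]
i=15 'd': node 14→6 (via fail)
i=16 'd': node 6→10  emit P2@[15:16]
i=17 'b': node 10→0 (via fail)
i=18 'b': node 0→0
i=19 'a': node 0→1
i=20 'a': node 1→1 (via fail)
i=21 'b': node 1→16
i=22 'c': node 16→17  emit P4@[22:22]
i=23 'd': node 17→18
i=24 'b': node 18→19
i=25 'a': node 19→20  emit P5@[20:25]
i=26 'd': node 20→2 (via fail)
i=27 'c': node 2→7 (via fail)  emit P4@[27:27]
i=28 'd': node 7→8
i=29 'c': node 8→9  emit P1@[26:29],P4@[29:29]
i=30 'd': node 9→8 (via fail)
i=31 'b': node 8→0 (via fail)
i=32 'b': node 0→0
i=33 'a': node 0→1
i=34 'c': node 1→15 (via fail)  emit P4@[34:34]
i=35 'a': node 15→1 (via fail)
i=36 'd': node 1→2
i=37 'a': node 2→3
i=38 'b': node 3→4
i=39 'd': node 4→5  emit P0@[35:39],P7@[36:39]
i=40 'd': node 5→10 (via fail)  emit P2@[39:40]
i=41 'd': node 10→10 (via fail)  emit P2@[40:41]
i=42 'a': node 10→11
i=43 'd': node 11→2 (via fail)
i=44 'a': node 2→3
i=45 'b': node 3→4
i=46 'd': node 4→5  emit P0@[42:46],P7@[43:46]
i=47 'd': node 5→10 (via fail)  emit P2@[46:47]
i=48 'd': node 10→10 (via fail)  emit P2@[47:48]
i=49 'a': node 10→11
i=50 'c': node 11→12  emit P4@[50:50]
i=51 'a': node 12→13
i=52 'c': node 13→14  emit P3@[47:52],P4@[52:52]

Matches: [[1,2],[3,4],[5,3],[5,4],[6,4],[8,2],[9,2],[10,2],[12,4],[14,3],[14,4],[16,2],[22,4],[25,5],[27,4],[29,1],[29,4],[34,4],[39,0],[39,7],[40,2],[41,2],[46,0],[46,7],[47,2],[48,2],[50,4],[52,3],[52,4]]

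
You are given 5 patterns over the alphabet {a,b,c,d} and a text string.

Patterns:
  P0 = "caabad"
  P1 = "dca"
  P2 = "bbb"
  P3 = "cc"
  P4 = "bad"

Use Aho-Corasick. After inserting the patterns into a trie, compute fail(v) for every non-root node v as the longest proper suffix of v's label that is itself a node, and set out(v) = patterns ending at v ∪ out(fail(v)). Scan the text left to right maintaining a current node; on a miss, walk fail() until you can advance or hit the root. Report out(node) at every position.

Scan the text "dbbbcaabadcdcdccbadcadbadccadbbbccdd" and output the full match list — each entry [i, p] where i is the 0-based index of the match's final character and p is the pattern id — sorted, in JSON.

Construct AC machine:
Trie (insert patterns):
  n0 'ε': b→10 c→1 d→7
  n1 'c': a→2 c→13
  n2 'ca': a→3
  n3 'caa': b→4
  n4 'caab': a→5
  n5 'caaba': d→6
  n6 'caabad': ·  [P0 ends]
  n7 'd': c→8
  n8 'dc': a→9
  n9 'dca': ·  [P1 ends]
  n10 'b': a→14 b→11
  n11 'bb': b→12
  n12 'bbb': ·  [P2 ends]
  n13 'cc': ·  [P3 ends]
  n14 'ba': d→15
  n15 'bad': ·  [P4 ends]

Failure links (BFS by depth):
  fail(1) 'c': from fail(0)=0 chase 'c': 0 ⇒ 0;  out=∅∪out(0)=∅
  fail(7) 'd': from fail(0)=0 chase 'd': 0 ⇒ 0;  out=∅∪out(0)=∅
  fail(10) 'b': from fail(0)=0 chase 'b': 0 ⇒ 0;  out=∅∪out(0)=∅
  fail(2) 'ca': from fail(1)=0 chase 'a': 0 ⇒ 0;  out=∅∪out(0)=∅
  fail(8) 'dc': from fail(7)=0 chase 'c': 0 ⇒ 1;  out=∅∪out(1)=∅
  fail(11) 'bb': from fail(10)=0 chase 'b': 0 ⇒ 10;  out=∅∪out(10)=∅
  fail(13) 'cc': from fail(1)=0 chase 'c': 0 ⇒ 1;  out={3}∪out(1)={3}
  fail(14) 'ba': from fail(10)=0 chase 'a': 0 ⇒ 0;  out=∅∪out(0)=∅
  fail(3) 'caa': from fail(2)=0 chase 'a': 0 ⇒ 0;  out=∅∪out(0)=∅
  fail(9) 'dca': from fail(8)=1 chase 'a': 1 ⇒ 2;  out={1}∪out(2)={1}
  fail(12) 'bbb': from fail(11)=10 chase 'b': 10 ⇒ 11;  out={2}∪out(11)={2}
  fail(15) 'bad': from fail(14)=0 chase 'd': 0 ⇒ 7;  out={4}∪out(7)={4}
  fail(4) 'caab': from fail(3)=0 chase 'b': 0 ⇒ 10;  out=∅∪out(10)=∅
  fail(5) 'caaba': from fail(4)=10 chase 'a': 10 ⇒ 14;  out=∅∪out(14)=∅
  fail(6) 'caabad': from fail(5)=14 chase 'd': 14 ⇒ 15;  out={0}∪out(15)={0,4}

Text stream:
pos 0 'd': at 7
pos 1 'b': at 10 (fail-walked)
pos 2 'b': at 11
pos 3 'b': at 12  ** P2@[1:3]
pos 4 'c': at 1 (fail-walked)
pos 5 'a': at 2
pos 6 'a': at 3
pos 7 'b': at 4
pos 8 'a': at 5
pos 9 'd': at 6  ** P0@[4:9],P4@[7:9]
pos 10 'c': at 8 (fail-walked)
pos 11 'd': at 7 (fail-walked)
pos 12 'c': at 8
pos 13 'd': at 7 (fail-walked)
pos 14 'c': at 8
pos 15 'c': at 13 (fail-walked)  ** P3@[14:15]
pos 16 'b': at 10 (fail-walked)
pos 17 'a': at 14
pos 18 'd': at 15  ** P4@[16:18]
pos 19 'c': at 8 (fail-walked)
pos 20 'a': at 9  ** P1@[18:20]
pos 21 'd': at 7 (fail-walked)
pos 22 'b': at 10 (fail-walked)
pos 23 'a': at 14
pos 24 'd': at 15  ** P4@[22:24]
pos 25 'c': at 8 (fail-walked)
pos 26 'c': at 13 (fail-walked)  ** P3@[25:26]
pos 27 'a': at 2 (fail-walked)
pos 28 'd': at 7 (fail-walked)
pos 29 'b': at 10 (fail-walked)
pos 30 'b': at 11
pos 31 'b': at 12  ** P2@[29:31]
pos 32 'c': at 1 (fail-walked)
pos 33 'c': at 13  ** P3@[32:33]
pos 34 'd': at 7 (fail-walked)
pos 35 'd': at 7 (fail-walked)

Result: [[3,2],[9,0],[9,4],[15,3],[18,4],[20,1],[24,4],[26,3],[31,2],[33,3]]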